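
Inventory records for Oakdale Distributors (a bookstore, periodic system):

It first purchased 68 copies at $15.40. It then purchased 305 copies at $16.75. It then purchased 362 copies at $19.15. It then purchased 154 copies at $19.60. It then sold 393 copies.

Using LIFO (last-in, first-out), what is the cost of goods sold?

COGS = $7,595.25

Sale 1 (393) [LIFO — newest first]: 154 @ $19.60 + 239 @ $19.15 = $7,595.25
Ending inventory: 68 @ $15.40 + 305 @ $16.75 + 123 @ $19.15 = $8,511.40
Check: goods available $16,106.65 = COGS $7,595.25 + ending $8,511.40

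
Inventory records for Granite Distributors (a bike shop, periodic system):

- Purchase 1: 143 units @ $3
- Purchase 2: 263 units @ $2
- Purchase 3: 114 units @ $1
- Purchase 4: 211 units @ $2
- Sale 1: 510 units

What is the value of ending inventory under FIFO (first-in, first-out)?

Sale 1 (510) [FIFO — oldest first]: 143 @ $3 + 263 @ $2 + 104 @ $1 = $1,059
Ending inventory: 10 @ $1 + 211 @ $2 = $432

Ending inventory = $432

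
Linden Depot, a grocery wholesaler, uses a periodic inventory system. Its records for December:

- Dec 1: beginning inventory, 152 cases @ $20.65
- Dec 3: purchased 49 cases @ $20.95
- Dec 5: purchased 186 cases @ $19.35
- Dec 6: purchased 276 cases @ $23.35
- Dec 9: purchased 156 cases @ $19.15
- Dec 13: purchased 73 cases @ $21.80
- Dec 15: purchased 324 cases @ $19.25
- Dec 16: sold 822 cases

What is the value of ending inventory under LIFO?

Ending inventory = $7,927.90

Dec 16, 822 sold [LIFO — newest first]: 324 @ $19.25 + 73 @ $21.80 + 156 @ $19.15 + 269 @ $23.35 = $17,096.95
Ending inventory: 152 @ $20.65 + 49 @ $20.95 + 186 @ $19.35 + 7 @ $23.35 = $7,927.90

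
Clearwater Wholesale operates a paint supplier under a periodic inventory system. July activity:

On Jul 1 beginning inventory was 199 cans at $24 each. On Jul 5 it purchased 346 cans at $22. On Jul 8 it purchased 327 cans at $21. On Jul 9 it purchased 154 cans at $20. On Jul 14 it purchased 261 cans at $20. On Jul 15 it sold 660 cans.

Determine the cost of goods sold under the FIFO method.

COGS = $14,803

Jul 15, 660 sold [FIFO — oldest first]: 199 @ $24 + 346 @ $22 + 115 @ $21 = $14,803
Ending inventory: 212 @ $21 + 154 @ $20 + 261 @ $20 = $12,752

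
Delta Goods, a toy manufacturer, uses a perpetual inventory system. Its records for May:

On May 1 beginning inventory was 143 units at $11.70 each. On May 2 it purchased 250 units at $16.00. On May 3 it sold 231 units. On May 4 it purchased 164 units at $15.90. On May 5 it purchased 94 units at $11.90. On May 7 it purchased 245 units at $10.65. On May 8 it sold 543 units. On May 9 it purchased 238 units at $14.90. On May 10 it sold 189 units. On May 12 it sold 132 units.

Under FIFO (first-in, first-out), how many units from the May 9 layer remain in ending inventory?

May 3, 231 sold [FIFO — oldest first]: 143 @ $11.70 + 88 @ $16.00 = $3,081.10
May 8, 543 sold [FIFO — oldest first]: 162 @ $16.00 + 164 @ $15.90 + 94 @ $11.90 + 123 @ $10.65 = $7,628.15
May 10, 189 sold [FIFO — oldest first]: 122 @ $10.65 + 67 @ $14.90 = $2,297.60
May 12, 132 sold [FIFO — oldest first]: 132 @ $14.90 = $1,966.80
Total COGS = $3,081.10 + $7,628.15 + $2,297.60 + $1,966.80 = $14,973.65
Ending inventory: 39 @ $14.90 = $581.10

39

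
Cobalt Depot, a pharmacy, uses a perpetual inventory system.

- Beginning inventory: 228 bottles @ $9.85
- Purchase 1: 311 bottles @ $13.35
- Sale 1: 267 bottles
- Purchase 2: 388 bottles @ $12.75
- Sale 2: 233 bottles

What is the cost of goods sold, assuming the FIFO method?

COGS = $5,877.00

Sale 1 (267) [FIFO — oldest first]: 228 @ $9.85 + 39 @ $13.35 = $2,766.45
Sale 2 (233) [FIFO — oldest first]: 233 @ $13.35 = $3,110.55
Total COGS = $2,766.45 + $3,110.55 = $5,877.00
Ending inventory: 39 @ $13.35 + 388 @ $12.75 = $5,467.65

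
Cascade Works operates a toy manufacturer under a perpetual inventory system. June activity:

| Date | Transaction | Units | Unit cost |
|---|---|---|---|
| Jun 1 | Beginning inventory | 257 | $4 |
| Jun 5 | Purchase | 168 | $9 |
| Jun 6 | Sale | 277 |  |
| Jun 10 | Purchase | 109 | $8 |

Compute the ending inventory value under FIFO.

Ending inventory = $2,204

Jun 6, 277 sold [FIFO — oldest first]: 257 @ $4 + 20 @ $9 = $1,208
Ending inventory: 148 @ $9 + 109 @ $8 = $2,204
Check: goods available $3,412 = COGS $1,208 + ending $2,204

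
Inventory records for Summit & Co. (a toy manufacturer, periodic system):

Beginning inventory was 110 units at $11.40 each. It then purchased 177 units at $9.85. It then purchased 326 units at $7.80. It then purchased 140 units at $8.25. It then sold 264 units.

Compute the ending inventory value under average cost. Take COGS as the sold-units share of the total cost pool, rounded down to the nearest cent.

Ending inventory = $4,347.92

Sale 1, sell 264: 264/753 × $6,695.25 → $2,347.33
Ending inventory (cost pool remaining) = $4,347.92
Check: goods available $6,695.25 = COGS $2,347.33 + ending $4,347.92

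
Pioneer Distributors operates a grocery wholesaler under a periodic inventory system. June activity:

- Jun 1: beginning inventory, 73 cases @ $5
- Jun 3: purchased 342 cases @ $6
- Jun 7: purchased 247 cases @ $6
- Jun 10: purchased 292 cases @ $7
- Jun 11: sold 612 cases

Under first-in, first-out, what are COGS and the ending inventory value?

Jun 11, 612 sold [FIFO — oldest first]: 73 @ $5 + 342 @ $6 + 197 @ $6 = $3,599
Ending inventory: 50 @ $6 + 292 @ $7 = $2,344

COGS = $3,599; ending inventory = $2,344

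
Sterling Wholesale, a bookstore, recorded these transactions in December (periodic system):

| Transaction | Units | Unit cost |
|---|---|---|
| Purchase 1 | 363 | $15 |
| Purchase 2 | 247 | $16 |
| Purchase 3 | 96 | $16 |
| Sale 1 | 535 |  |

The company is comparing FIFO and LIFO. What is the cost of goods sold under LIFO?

FIFO COGS: 363 @ $15 + 172 @ $16 = $8,197
LIFO COGS: 96 @ $16 + 247 @ $16 + 192 @ $15 = $8,368

COGS = $8,368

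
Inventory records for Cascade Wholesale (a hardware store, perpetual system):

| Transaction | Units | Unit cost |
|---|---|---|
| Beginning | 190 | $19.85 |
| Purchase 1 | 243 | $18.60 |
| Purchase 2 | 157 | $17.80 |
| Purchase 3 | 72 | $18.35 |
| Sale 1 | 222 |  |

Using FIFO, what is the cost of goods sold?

Sale 1 (222) [FIFO — oldest first]: 190 @ $19.85 + 32 @ $18.60 = $4,366.70
Ending inventory: 211 @ $18.60 + 157 @ $17.80 + 72 @ $18.35 = $8,040.40
Check: goods available $12,407.10 = COGS $4,366.70 + ending $8,040.40

COGS = $4,366.70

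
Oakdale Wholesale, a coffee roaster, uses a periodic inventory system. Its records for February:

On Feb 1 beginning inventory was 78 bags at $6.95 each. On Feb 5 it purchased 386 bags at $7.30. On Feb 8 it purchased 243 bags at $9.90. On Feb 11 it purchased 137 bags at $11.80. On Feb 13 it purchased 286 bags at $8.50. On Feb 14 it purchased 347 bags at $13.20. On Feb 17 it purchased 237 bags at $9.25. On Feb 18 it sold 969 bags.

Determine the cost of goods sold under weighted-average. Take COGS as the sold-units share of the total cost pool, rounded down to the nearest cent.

COGS = $9,376.71

Feb 18, sell 969: 969/1714 × $16,585.85 → $9,376.71
Ending inventory (cost pool remaining) = $7,209.14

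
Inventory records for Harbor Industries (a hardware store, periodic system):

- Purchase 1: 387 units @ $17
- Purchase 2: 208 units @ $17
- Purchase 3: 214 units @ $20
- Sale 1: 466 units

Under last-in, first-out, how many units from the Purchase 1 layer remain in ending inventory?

343

Sale 1 (466) [LIFO — newest first]: 214 @ $20 + 208 @ $17 + 44 @ $17 = $8,564
Ending inventory: 343 @ $17 = $5,831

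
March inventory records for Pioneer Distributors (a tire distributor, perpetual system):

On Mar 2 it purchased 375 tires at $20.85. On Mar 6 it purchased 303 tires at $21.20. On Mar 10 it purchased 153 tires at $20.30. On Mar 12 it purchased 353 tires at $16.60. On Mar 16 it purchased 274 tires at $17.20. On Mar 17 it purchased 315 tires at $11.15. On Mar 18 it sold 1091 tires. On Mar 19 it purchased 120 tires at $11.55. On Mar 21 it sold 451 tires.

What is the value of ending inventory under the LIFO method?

Mar 18, 1091 sold [LIFO — newest first]: 315 @ $11.15 + 274 @ $17.20 + 353 @ $16.60 + 149 @ $20.30 = $17,109.55
Mar 21, 451 sold [LIFO — newest first]: 120 @ $11.55 + 4 @ $20.30 + 303 @ $21.20 + 24 @ $20.85 = $8,391.20
Total COGS = $17,109.55 + $8,391.20 = $25,500.75
Ending inventory: 351 @ $20.85 = $7,318.35
Check: goods available $32,819.10 = COGS $25,500.75 + ending $7,318.35

Ending inventory = $7,318.35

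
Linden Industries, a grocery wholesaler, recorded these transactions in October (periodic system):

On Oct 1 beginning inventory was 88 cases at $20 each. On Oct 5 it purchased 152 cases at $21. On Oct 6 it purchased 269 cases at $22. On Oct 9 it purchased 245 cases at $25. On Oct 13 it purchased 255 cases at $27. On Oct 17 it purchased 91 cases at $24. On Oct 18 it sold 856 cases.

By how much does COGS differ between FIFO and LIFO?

FIFO COGS: 88 @ $20 + 152 @ $21 + 269 @ $22 + 245 @ $25 + 102 @ $27 = $19,749
LIFO COGS: 91 @ $24 + 255 @ $27 + 245 @ $25 + 265 @ $22 = $21,024
Difference = |$19,749 − $21,024| = $1,275

$1,275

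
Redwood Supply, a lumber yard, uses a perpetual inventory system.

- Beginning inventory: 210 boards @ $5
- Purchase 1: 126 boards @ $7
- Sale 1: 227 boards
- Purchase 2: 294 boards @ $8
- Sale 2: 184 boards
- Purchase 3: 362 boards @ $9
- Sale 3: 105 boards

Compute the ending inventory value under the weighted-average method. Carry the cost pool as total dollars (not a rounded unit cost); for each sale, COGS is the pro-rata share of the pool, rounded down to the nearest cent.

After Beginning: 210 on hand, pool $1,050.00 (≈ $5.0000 each)
After Purchase 1: 336 on hand, pool $1,932.00 (≈ $5.7500 each)
Sale 1, sell 227: 227/336 × $1,932.00 → $1,305.25
After Purchase 2: 403 on hand, pool $2,978.75 (≈ $7.3914 each)
Sale 2, sell 184: 184/403 × $2,978.75 → $1,360.02
After Purchase 3: 581 on hand, pool $4,876.73 (≈ $8.3937 each)
Sale 3, sell 105: 105/581 × $4,876.73 → $881.33
Total COGS = $1,305.25 + $1,360.02 + $881.33 = $3,546.60
Ending inventory (cost pool remaining) = $3,995.40
Check: goods available $7,542.00 = COGS $3,546.60 + ending $3,995.40

Ending inventory = $3,995.40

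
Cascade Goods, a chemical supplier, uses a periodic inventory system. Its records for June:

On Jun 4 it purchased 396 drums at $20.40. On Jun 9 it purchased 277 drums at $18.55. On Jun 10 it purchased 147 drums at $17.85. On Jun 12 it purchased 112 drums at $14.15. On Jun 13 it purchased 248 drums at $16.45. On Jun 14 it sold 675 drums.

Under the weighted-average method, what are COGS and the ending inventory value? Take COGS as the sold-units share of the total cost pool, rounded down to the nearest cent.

COGS = $12,301.64; ending inventory = $9,203.46

Jun 14, sell 675: 675/1180 × $21,505.10 → $12,301.64
Ending inventory (cost pool remaining) = $9,203.46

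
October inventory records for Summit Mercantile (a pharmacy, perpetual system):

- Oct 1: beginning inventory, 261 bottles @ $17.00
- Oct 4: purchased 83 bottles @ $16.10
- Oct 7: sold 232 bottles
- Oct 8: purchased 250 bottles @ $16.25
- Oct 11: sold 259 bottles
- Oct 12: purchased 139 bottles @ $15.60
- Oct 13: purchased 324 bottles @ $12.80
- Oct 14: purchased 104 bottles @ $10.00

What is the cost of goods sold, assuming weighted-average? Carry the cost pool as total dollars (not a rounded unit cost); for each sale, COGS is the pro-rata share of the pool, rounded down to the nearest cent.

COGS = $8,145.06

After Oct 1: 261 on hand, pool $4,437.00 (≈ $17.0000 each)
After Oct 4: 344 on hand, pool $5,773.30 (≈ $16.7828 each)
Oct 7, sell 232: 232/344 × $5,773.30 → $3,893.62
After Oct 8: 362 on hand, pool $5,942.18 (≈ $16.4149 each)
Oct 11, sell 259: 259/362 × $5,942.18 → $4,251.44
After Oct 12: 242 on hand, pool $3,859.14 (≈ $15.9469 each)
After Oct 13: 566 on hand, pool $8,006.34 (≈ $14.1455 each)
After Oct 14: 670 on hand, pool $9,046.34 (≈ $13.5020 each)
Total COGS = $3,893.62 + $4,251.44 = $8,145.06
Ending inventory (cost pool remaining) = $9,046.34
Check: goods available $17,191.40 = COGS $8,145.06 + ending $9,046.34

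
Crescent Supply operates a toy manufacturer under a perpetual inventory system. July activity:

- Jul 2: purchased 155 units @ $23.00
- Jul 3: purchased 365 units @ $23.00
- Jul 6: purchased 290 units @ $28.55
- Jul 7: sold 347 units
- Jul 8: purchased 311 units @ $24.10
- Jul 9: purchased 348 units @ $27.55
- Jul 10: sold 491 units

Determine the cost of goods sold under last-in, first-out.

COGS = $22,624.20

Jul 7, 347 sold [LIFO — newest first]: 290 @ $28.55 + 57 @ $23.00 = $9,590.50
Jul 10, 491 sold [LIFO — newest first]: 348 @ $27.55 + 143 @ $24.10 = $13,033.70
Total COGS = $9,590.50 + $13,033.70 = $22,624.20
Ending inventory: 155 @ $23.00 + 308 @ $23.00 + 168 @ $24.10 = $14,697.80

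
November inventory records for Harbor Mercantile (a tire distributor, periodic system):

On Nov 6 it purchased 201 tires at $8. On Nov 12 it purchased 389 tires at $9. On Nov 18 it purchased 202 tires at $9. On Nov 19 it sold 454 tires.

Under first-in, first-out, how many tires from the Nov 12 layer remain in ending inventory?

136

Nov 19, 454 sold [FIFO — oldest first]: 201 @ $8 + 253 @ $9 = $3,885
Ending inventory: 136 @ $9 + 202 @ $9 = $3,042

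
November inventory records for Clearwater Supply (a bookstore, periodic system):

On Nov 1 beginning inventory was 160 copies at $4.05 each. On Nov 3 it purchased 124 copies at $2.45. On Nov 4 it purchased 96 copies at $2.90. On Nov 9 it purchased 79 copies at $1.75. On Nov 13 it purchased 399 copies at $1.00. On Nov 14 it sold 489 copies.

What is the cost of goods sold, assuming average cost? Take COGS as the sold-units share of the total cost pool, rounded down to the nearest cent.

COGS = $1,007.32

Nov 14, sell 489: 489/858 × $1,767.45 → $1,007.32
Ending inventory (cost pool remaining) = $760.13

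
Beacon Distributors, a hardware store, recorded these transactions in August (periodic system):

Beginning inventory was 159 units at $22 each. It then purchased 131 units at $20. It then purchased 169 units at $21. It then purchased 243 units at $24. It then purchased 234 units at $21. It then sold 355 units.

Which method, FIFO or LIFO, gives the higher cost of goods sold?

LIFO

FIFO COGS: 159 @ $22 + 131 @ $20 + 65 @ $21 = $7,483
LIFO COGS: 234 @ $21 + 121 @ $24 = $7,818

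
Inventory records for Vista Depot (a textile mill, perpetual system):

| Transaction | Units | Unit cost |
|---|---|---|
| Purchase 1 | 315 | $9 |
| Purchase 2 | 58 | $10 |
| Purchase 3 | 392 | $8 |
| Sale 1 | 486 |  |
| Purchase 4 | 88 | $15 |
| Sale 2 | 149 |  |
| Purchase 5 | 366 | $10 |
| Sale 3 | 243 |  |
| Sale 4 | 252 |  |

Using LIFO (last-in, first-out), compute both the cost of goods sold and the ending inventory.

Sale 1 (486) [LIFO — newest first]: 392 @ $8 + 58 @ $10 + 36 @ $9 = $4,040
Sale 2 (149) [LIFO — newest first]: 88 @ $15 + 61 @ $9 = $1,869
Sale 3 (243) [LIFO — newest first]: 243 @ $10 = $2,430
Sale 4 (252) [LIFO — newest first]: 123 @ $10 + 129 @ $9 = $2,391
Total COGS = $4,040 + $1,869 + $2,430 + $2,391 = $10,730
Ending inventory: 89 @ $9 = $801
Check: goods available $11,531 = COGS $10,730 + ending $801

COGS = $10,730; ending inventory = $801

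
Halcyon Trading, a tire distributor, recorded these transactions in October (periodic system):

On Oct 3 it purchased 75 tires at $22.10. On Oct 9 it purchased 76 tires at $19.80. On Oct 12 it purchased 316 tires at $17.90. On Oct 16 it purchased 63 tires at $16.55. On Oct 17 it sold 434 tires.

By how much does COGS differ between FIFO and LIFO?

FIFO COGS: 75 @ $22.10 + 76 @ $19.80 + 283 @ $17.90 = $8,228.00
LIFO COGS: 63 @ $16.55 + 316 @ $17.90 + 55 @ $19.80 = $7,788.05
Difference = |$8,228.00 − $7,788.05| = $439.95

$439.95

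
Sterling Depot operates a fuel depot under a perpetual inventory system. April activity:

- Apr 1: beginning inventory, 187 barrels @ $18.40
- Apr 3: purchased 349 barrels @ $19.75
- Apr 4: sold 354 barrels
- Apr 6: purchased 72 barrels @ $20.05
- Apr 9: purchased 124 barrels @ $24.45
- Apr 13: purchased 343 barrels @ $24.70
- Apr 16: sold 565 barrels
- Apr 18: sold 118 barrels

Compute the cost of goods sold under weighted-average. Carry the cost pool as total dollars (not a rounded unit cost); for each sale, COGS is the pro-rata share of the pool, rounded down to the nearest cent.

After Apr 1: 187 on hand, pool $3,440.80 (≈ $18.4000 each)
After Apr 3: 536 on hand, pool $10,333.55 (≈ $19.2790 each)
Apr 4, sell 354: 354/536 × $10,333.55 → $6,824.76
After Apr 6: 254 on hand, pool $4,952.39 (≈ $19.4976 each)
After Apr 9: 378 on hand, pool $7,984.19 (≈ $21.1222 each)
After Apr 13: 721 on hand, pool $16,456.29 (≈ $22.8243 each)
Apr 16, sell 565: 565/721 × $16,456.29 → $12,895.70
Apr 18, sell 118: 118/156 × $3,560.59 → $2,693.26
Total COGS = $6,824.76 + $12,895.70 + $2,693.26 = $22,413.72
Ending inventory (cost pool remaining) = $867.33
Check: goods available $23,281.05 = COGS $22,413.72 + ending $867.33

COGS = $22,413.72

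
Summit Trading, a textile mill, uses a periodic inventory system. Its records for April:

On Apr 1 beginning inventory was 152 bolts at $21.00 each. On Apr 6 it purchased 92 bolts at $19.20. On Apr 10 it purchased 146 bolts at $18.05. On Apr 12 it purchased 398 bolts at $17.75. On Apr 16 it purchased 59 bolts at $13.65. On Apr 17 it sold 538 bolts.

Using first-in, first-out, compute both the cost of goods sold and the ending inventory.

COGS = $10,220.70; ending inventory = $5,242.85

Apr 17, 538 sold [FIFO — oldest first]: 152 @ $21.00 + 92 @ $19.20 + 146 @ $18.05 + 148 @ $17.75 = $10,220.70
Ending inventory: 250 @ $17.75 + 59 @ $13.65 = $5,242.85
Check: goods available $15,463.55 = COGS $10,220.70 + ending $5,242.85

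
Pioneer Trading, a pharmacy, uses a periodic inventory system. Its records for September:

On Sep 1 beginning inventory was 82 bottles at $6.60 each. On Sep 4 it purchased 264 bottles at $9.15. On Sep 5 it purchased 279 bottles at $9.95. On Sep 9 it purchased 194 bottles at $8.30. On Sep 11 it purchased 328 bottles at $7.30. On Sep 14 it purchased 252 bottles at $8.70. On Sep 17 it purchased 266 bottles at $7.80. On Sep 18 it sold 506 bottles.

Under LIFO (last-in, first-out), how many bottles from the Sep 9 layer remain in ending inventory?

194

Sep 18, 506 sold [LIFO — newest first]: 266 @ $7.80 + 240 @ $8.70 = $4,162.80
Ending inventory: 82 @ $6.60 + 264 @ $9.15 + 279 @ $9.95 + 194 @ $8.30 + 328 @ $7.30 + 12 @ $8.70 = $9,841.85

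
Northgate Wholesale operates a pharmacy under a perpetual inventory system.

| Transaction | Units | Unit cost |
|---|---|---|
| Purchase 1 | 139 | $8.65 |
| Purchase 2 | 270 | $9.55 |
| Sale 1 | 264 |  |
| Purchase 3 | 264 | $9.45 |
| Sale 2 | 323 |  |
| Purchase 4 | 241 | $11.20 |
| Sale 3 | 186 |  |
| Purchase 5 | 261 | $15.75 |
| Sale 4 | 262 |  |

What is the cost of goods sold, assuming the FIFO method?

Sale 1 (264) [FIFO — oldest first]: 139 @ $8.65 + 125 @ $9.55 = $2,396.10
Sale 2 (323) [FIFO — oldest first]: 145 @ $9.55 + 178 @ $9.45 = $3,066.85
Sale 3 (186) [FIFO — oldest first]: 86 @ $9.45 + 100 @ $11.20 = $1,932.70
Sale 4 (262) [FIFO — oldest first]: 141 @ $11.20 + 121 @ $15.75 = $3,484.95
Total COGS = $2,396.10 + $3,066.85 + $1,932.70 + $3,484.95 = $10,880.60
Ending inventory: 140 @ $15.75 = $2,205.00

COGS = $10,880.60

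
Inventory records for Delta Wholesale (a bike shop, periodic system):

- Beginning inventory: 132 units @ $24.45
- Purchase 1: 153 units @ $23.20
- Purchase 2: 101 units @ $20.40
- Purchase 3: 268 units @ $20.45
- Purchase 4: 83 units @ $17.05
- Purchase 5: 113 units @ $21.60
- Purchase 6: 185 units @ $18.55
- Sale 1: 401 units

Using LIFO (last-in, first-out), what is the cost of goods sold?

Sale 1 (401) [LIFO — newest first]: 185 @ $18.55 + 113 @ $21.60 + 83 @ $17.05 + 20 @ $20.45 = $7,696.70
Ending inventory: 132 @ $24.45 + 153 @ $23.20 + 101 @ $20.40 + 248 @ $20.45 = $13,909.00

COGS = $7,696.70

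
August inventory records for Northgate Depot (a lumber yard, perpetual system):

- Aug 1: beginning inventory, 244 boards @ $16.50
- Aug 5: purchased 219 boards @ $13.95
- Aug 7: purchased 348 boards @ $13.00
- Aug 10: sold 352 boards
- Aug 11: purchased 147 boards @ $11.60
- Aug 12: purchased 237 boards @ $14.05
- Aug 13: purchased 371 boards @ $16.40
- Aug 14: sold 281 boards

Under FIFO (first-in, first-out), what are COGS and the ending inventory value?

COGS = $9,291.05; ending inventory = $13,433.45

Aug 10, 352 sold [FIFO — oldest first]: 244 @ $16.50 + 108 @ $13.95 = $5,532.60
Aug 14, 281 sold [FIFO — oldest first]: 111 @ $13.95 + 170 @ $13.00 = $3,758.45
Total COGS = $5,532.60 + $3,758.45 = $9,291.05
Ending inventory: 178 @ $13.00 + 147 @ $11.60 + 237 @ $14.05 + 371 @ $16.40 = $13,433.45
Check: goods available $22,724.50 = COGS $9,291.05 + ending $13,433.45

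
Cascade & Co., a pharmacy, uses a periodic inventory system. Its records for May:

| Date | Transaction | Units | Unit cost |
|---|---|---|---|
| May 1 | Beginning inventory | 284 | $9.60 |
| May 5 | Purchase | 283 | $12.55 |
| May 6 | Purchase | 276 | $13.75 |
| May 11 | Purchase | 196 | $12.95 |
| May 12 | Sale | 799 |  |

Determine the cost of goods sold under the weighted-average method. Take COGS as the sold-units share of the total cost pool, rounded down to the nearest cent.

May 12, sell 799: 799/1039 × $12,611.25 → $9,698.16
Ending inventory (cost pool remaining) = $2,913.09

COGS = $9,698.16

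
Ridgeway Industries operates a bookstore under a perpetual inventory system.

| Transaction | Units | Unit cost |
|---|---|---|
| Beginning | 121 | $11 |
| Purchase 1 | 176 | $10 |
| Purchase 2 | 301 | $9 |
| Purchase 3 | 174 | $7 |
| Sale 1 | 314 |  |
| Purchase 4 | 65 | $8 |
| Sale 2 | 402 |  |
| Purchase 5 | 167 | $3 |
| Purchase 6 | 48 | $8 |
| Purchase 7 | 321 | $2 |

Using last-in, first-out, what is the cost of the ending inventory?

Ending inventory = $2,858

Sale 1 (314) [LIFO — newest first]: 174 @ $7 + 140 @ $9 = $2,478
Sale 2 (402) [LIFO — newest first]: 65 @ $8 + 161 @ $9 + 176 @ $10 = $3,729
Total COGS = $2,478 + $3,729 = $6,207
Ending inventory: 121 @ $11 + 167 @ $3 + 48 @ $8 + 321 @ $2 = $2,858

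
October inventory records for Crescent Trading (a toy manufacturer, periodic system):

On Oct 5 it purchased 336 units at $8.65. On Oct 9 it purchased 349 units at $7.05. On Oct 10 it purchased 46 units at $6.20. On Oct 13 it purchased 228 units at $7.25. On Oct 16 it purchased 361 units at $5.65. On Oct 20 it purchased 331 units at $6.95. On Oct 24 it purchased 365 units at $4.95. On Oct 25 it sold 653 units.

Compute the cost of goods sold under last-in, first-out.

Oct 25, 653 sold [LIFO — newest first]: 365 @ $4.95 + 288 @ $6.95 = $3,808.35
Ending inventory: 336 @ $8.65 + 349 @ $7.05 + 46 @ $6.20 + 228 @ $7.25 + 361 @ $5.65 + 43 @ $6.95 = $9,643.55
Check: goods available $13,451.90 = COGS $3,808.35 + ending $9,643.55

COGS = $3,808.35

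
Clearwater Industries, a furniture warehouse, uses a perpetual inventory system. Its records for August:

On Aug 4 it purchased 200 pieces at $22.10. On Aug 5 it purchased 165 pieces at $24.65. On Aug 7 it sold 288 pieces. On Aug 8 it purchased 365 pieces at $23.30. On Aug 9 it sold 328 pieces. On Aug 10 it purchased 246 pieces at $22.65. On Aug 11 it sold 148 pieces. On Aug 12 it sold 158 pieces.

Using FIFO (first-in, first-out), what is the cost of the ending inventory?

Aug 7, 288 sold [FIFO — oldest first]: 200 @ $22.10 + 88 @ $24.65 = $6,589.20
Aug 9, 328 sold [FIFO — oldest first]: 77 @ $24.65 + 251 @ $23.30 = $7,746.35
Aug 11, 148 sold [FIFO — oldest first]: 114 @ $23.30 + 34 @ $22.65 = $3,426.30
Aug 12, 158 sold [FIFO — oldest first]: 158 @ $22.65 = $3,578.70
Total COGS = $6,589.20 + $7,746.35 + $3,426.30 + $3,578.70 = $21,340.55
Ending inventory: 54 @ $22.65 = $1,223.10
Check: goods available $22,563.65 = COGS $21,340.55 + ending $1,223.10

Ending inventory = $1,223.10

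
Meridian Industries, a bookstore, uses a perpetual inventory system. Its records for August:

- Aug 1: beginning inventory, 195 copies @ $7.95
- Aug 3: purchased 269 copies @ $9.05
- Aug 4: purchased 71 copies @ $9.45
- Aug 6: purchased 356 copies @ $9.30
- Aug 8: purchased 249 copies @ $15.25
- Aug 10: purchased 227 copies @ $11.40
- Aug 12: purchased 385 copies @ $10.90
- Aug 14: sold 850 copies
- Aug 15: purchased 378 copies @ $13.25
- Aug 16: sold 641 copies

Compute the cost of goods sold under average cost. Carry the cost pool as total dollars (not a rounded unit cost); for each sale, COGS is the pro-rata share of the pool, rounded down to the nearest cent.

COGS = $16,288.99

After Aug 1: 195 on hand, pool $1,550.25 (≈ $7.9500 each)
After Aug 3: 464 on hand, pool $3,984.70 (≈ $8.5877 each)
After Aug 4: 535 on hand, pool $4,655.65 (≈ $8.7021 each)
After Aug 6: 891 on hand, pool $7,966.45 (≈ $8.9410 each)
After Aug 8: 1140 on hand, pool $11,763.70 (≈ $10.3190 each)
After Aug 10: 1367 on hand, pool $14,351.50 (≈ $10.4985 each)
After Aug 12: 1752 on hand, pool $18,548.00 (≈ $10.5868 each)
Aug 14, sell 850: 850/1752 × $18,548.00 → $8,998.74
After Aug 15: 1280 on hand, pool $14,557.76 (≈ $11.3733 each)
Aug 16, sell 641: 641/1280 × $14,557.76 → $7,290.25
Total COGS = $8,998.74 + $7,290.25 = $16,288.99
Ending inventory (cost pool remaining) = $7,267.51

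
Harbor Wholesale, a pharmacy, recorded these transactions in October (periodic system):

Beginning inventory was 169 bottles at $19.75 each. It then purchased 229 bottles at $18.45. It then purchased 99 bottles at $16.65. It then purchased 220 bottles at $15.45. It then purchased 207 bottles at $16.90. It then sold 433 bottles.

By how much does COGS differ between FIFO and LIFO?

FIFO COGS: 169 @ $19.75 + 229 @ $18.45 + 35 @ $16.65 = $8,145.55
LIFO COGS: 207 @ $16.90 + 220 @ $15.45 + 6 @ $16.65 = $6,997.20
Difference = |$8,145.55 − $6,997.20| = $1,148.35

$1,148.35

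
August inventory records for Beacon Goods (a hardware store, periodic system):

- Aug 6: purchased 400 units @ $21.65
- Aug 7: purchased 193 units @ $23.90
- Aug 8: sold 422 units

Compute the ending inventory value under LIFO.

Aug 8, 422 sold [LIFO — newest first]: 193 @ $23.90 + 229 @ $21.65 = $9,570.55
Ending inventory: 171 @ $21.65 = $3,702.15

Ending inventory = $3,702.15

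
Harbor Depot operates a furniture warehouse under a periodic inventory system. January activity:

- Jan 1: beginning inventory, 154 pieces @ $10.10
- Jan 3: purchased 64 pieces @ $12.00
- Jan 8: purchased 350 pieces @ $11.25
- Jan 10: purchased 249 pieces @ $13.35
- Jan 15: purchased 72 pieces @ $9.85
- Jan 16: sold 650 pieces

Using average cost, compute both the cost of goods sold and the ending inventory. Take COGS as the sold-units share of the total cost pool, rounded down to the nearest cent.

COGS = $7,526.72; ending inventory = $2,767.53

Jan 16, sell 650: 650/889 × $10,294.25 → $7,526.72
Ending inventory (cost pool remaining) = $2,767.53
Check: goods available $10,294.25 = COGS $7,526.72 + ending $2,767.53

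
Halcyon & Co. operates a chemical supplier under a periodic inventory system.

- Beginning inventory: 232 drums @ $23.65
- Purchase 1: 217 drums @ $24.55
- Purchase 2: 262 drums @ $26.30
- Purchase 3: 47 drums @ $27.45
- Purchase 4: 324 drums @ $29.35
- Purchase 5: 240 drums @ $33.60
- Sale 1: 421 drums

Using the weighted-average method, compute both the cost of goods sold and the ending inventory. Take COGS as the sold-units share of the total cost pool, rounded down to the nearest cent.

Sale 1, sell 421: 421/1322 × $36,568.30 → $11,645.42
Ending inventory (cost pool remaining) = $24,922.88

COGS = $11,645.42; ending inventory = $24,922.88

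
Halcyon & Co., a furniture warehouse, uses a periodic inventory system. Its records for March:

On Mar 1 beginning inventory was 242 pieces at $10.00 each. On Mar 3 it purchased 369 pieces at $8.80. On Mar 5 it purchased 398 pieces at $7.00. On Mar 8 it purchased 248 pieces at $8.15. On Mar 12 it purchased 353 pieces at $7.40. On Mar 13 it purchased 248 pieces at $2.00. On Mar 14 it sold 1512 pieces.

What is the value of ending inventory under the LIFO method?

Ending inventory = $3,335.20

Mar 14, 1512 sold [LIFO — newest first]: 248 @ $2.00 + 353 @ $7.40 + 248 @ $8.15 + 398 @ $7.00 + 265 @ $8.80 = $10,247.40
Ending inventory: 242 @ $10.00 + 104 @ $8.80 = $3,335.20
Check: goods available $13,582.60 = COGS $10,247.40 + ending $3,335.20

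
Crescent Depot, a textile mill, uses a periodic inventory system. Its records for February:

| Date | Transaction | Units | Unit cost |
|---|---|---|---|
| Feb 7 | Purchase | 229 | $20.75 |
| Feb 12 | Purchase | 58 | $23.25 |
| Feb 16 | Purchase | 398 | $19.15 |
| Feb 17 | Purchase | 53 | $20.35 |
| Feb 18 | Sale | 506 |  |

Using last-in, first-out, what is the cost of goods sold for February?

Feb 18, 506 sold [LIFO — newest first]: 53 @ $20.35 + 398 @ $19.15 + 55 @ $23.25 = $9,979.00
Ending inventory: 229 @ $20.75 + 3 @ $23.25 = $4,821.50

COGS = $9,979.00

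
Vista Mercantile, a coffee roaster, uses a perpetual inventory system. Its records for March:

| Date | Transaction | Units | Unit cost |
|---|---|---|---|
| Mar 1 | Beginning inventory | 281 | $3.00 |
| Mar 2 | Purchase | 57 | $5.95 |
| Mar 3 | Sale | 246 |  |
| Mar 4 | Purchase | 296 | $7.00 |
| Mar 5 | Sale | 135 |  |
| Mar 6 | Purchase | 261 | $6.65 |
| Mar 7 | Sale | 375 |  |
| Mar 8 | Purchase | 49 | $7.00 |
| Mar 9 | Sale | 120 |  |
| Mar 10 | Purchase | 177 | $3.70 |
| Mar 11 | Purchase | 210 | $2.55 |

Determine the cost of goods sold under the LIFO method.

COGS = $5,128.80

Mar 3, 246 sold [LIFO — newest first]: 57 @ $5.95 + 189 @ $3.00 = $906.15
Mar 5, 135 sold [LIFO — newest first]: 135 @ $7.00 = $945.00
Mar 7, 375 sold [LIFO — newest first]: 261 @ $6.65 + 114 @ $7.00 = $2,533.65
Mar 9, 120 sold [LIFO — newest first]: 49 @ $7.00 + 47 @ $7.00 + 24 @ $3.00 = $744.00
Total COGS = $906.15 + $945.00 + $2,533.65 + $744.00 = $5,128.80
Ending inventory: 68 @ $3.00 + 177 @ $3.70 + 210 @ $2.55 = $1,394.40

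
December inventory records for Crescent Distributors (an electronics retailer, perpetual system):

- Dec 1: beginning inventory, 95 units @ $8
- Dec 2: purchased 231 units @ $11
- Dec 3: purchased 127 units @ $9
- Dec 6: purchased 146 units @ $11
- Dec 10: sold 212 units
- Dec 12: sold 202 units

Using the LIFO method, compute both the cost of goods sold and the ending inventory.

Dec 10, 212 sold [LIFO — newest first]: 146 @ $11 + 66 @ $9 = $2,200
Dec 12, 202 sold [LIFO — newest first]: 61 @ $9 + 141 @ $11 = $2,100
Total COGS = $2,200 + $2,100 = $4,300
Ending inventory: 95 @ $8 + 90 @ $11 = $1,750

COGS = $4,300; ending inventory = $1,750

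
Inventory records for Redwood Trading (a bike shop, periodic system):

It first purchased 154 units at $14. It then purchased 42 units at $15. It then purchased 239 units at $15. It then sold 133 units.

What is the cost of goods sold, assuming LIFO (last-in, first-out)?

COGS = $1,995

Sale 1 (133) [LIFO — newest first]: 133 @ $15 = $1,995
Ending inventory: 154 @ $14 + 42 @ $15 + 106 @ $15 = $4,376
Check: goods available $6,371 = COGS $1,995 + ending $4,376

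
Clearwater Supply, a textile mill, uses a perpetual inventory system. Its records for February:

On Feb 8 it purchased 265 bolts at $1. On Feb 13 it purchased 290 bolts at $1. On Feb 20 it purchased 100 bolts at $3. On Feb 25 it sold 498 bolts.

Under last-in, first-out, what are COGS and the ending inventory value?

Feb 25, 498 sold [LIFO — newest first]: 100 @ $3 + 290 @ $1 + 108 @ $1 = $698
Ending inventory: 157 @ $1 = $157
Check: goods available $855 = COGS $698 + ending $157

COGS = $698; ending inventory = $157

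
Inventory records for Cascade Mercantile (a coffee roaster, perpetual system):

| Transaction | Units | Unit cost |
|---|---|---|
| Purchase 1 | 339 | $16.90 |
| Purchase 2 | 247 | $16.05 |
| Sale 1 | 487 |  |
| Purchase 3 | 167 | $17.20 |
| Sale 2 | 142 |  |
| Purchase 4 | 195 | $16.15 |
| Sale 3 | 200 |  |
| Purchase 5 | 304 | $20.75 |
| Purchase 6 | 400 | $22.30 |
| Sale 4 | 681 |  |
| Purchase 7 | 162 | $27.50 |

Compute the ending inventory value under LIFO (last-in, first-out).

Ending inventory = $6,949.35

Sale 1 (487) [LIFO — newest first]: 247 @ $16.05 + 240 @ $16.90 = $8,020.35
Sale 2 (142) [LIFO — newest first]: 142 @ $17.20 = $2,442.40
Sale 3 (200) [LIFO — newest first]: 195 @ $16.15 + 5 @ $17.20 = $3,235.25
Sale 4 (681) [LIFO — newest first]: 400 @ $22.30 + 281 @ $20.75 = $14,750.75
Total COGS = $8,020.35 + $2,442.40 + $3,235.25 + $14,750.75 = $28,448.75
Ending inventory: 99 @ $16.90 + 20 @ $17.20 + 23 @ $20.75 + 162 @ $27.50 = $6,949.35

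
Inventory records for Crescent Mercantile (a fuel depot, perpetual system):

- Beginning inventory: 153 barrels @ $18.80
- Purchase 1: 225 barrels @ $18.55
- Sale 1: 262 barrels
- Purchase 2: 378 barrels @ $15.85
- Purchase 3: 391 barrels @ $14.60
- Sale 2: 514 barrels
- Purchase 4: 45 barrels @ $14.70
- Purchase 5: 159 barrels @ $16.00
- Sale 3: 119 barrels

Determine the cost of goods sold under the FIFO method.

Sale 1 (262) [FIFO — oldest first]: 153 @ $18.80 + 109 @ $18.55 = $4,898.35
Sale 2 (514) [FIFO — oldest first]: 116 @ $18.55 + 378 @ $15.85 + 20 @ $14.60 = $8,435.10
Sale 3 (119) [FIFO — oldest first]: 119 @ $14.60 = $1,737.40
Total COGS = $4,898.35 + $8,435.10 + $1,737.40 = $15,070.85
Ending inventory: 252 @ $14.60 + 45 @ $14.70 + 159 @ $16.00 = $6,884.70

COGS = $15,070.85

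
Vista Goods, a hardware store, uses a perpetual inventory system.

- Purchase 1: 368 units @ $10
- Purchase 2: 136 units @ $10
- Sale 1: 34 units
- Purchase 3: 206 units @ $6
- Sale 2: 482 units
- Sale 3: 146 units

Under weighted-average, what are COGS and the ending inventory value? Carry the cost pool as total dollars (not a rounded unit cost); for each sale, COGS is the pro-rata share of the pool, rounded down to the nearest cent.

After Purchase 1: 368 on hand, pool $3,680.00 (≈ $10.0000 each)
After Purchase 2: 504 on hand, pool $5,040.00 (≈ $10.0000 each)
Sale 1, sell 34: 34/504 × $5,040.00 → $340.00
After Purchase 3: 676 on hand, pool $5,936.00 (≈ $8.7811 each)
Sale 2, sell 482: 482/676 × $5,936.00 → $4,232.47
Sale 3, sell 146: 146/194 × $1,703.53 → $1,282.03
Total COGS = $340.00 + $4,232.47 + $1,282.03 = $5,854.50
Ending inventory (cost pool remaining) = $421.50

COGS = $5,854.50; ending inventory = $421.50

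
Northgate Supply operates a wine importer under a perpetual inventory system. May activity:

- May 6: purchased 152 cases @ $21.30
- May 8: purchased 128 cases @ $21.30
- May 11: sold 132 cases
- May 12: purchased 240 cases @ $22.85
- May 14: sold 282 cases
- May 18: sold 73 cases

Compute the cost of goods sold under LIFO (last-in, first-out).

COGS = $10,745.10

May 11, 132 sold [LIFO — newest first]: 128 @ $21.30 + 4 @ $21.30 = $2,811.60
May 14, 282 sold [LIFO — newest first]: 240 @ $22.85 + 42 @ $21.30 = $6,378.60
May 18, 73 sold [LIFO — newest first]: 73 @ $21.30 = $1,554.90
Total COGS = $2,811.60 + $6,378.60 + $1,554.90 = $10,745.10
Ending inventory: 33 @ $21.30 = $702.90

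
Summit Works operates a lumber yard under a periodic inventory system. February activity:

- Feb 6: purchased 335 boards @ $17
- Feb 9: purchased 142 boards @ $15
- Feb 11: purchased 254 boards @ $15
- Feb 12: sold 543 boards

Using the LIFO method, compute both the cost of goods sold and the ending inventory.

COGS = $8,439; ending inventory = $3,196

Feb 12, 543 sold [LIFO — newest first]: 254 @ $15 + 142 @ $15 + 147 @ $17 = $8,439
Ending inventory: 188 @ $17 = $3,196
Check: goods available $11,635 = COGS $8,439 + ending $3,196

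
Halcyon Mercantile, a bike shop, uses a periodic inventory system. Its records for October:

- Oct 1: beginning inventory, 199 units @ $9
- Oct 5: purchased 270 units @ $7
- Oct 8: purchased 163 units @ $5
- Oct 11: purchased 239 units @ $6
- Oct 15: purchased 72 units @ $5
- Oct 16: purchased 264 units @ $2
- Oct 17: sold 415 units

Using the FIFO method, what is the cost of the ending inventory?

Oct 17, 415 sold [FIFO — oldest first]: 199 @ $9 + 216 @ $7 = $3,303
Ending inventory: 54 @ $7 + 163 @ $5 + 239 @ $6 + 72 @ $5 + 264 @ $2 = $3,515

Ending inventory = $3,515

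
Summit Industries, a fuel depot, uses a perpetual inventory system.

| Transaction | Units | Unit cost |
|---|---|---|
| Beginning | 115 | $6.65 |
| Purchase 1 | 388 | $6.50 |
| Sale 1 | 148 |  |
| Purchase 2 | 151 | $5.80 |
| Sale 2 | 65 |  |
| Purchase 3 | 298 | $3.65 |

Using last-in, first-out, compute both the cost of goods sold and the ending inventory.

Sale 1 (148) [LIFO — newest first]: 148 @ $6.50 = $962.00
Sale 2 (65) [LIFO — newest first]: 65 @ $5.80 = $377.00
Total COGS = $962.00 + $377.00 = $1,339.00
Ending inventory: 115 @ $6.65 + 240 @ $6.50 + 86 @ $5.80 + 298 @ $3.65 = $3,911.25

COGS = $1,339.00; ending inventory = $3,911.25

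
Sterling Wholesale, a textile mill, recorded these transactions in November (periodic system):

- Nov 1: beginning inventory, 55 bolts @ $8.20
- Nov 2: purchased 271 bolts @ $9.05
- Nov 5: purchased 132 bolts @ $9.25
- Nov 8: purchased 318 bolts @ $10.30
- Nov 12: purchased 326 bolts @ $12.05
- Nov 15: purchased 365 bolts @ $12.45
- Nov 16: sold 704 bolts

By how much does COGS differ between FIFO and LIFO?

$1,948.10

FIFO COGS: 55 @ $8.20 + 271 @ $9.05 + 132 @ $9.25 + 246 @ $10.30 = $6,658.35
LIFO COGS: 365 @ $12.45 + 326 @ $12.05 + 13 @ $10.30 = $8,606.45
Difference = |$6,658.35 − $8,606.45| = $1,948.10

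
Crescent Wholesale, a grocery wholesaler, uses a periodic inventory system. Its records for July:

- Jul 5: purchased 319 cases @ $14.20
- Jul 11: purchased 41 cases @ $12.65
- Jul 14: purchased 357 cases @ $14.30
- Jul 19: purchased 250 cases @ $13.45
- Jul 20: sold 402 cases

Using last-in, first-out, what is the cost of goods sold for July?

COGS = $5,536.10

Jul 20, 402 sold [LIFO — newest first]: 250 @ $13.45 + 152 @ $14.30 = $5,536.10
Ending inventory: 319 @ $14.20 + 41 @ $12.65 + 205 @ $14.30 = $7,979.95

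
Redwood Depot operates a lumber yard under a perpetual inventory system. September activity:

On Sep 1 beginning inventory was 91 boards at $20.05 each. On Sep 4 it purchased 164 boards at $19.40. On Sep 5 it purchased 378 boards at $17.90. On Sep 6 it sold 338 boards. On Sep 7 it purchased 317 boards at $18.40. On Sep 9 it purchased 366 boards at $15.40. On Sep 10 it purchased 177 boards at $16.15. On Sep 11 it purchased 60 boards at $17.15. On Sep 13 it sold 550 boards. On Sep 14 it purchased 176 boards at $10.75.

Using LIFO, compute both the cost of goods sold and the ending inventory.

Sep 6, 338 sold [LIFO — newest first]: 338 @ $17.90 = $6,050.20
Sep 13, 550 sold [LIFO — newest first]: 60 @ $17.15 + 177 @ $16.15 + 313 @ $15.40 = $8,707.75
Total COGS = $6,050.20 + $8,707.75 = $14,757.95
Ending inventory: 91 @ $20.05 + 164 @ $19.40 + 40 @ $17.90 + 317 @ $18.40 + 53 @ $15.40 + 176 @ $10.75 = $14,263.15
Check: goods available $29,021.10 = COGS $14,757.95 + ending $14,263.15

COGS = $14,757.95; ending inventory = $14,263.15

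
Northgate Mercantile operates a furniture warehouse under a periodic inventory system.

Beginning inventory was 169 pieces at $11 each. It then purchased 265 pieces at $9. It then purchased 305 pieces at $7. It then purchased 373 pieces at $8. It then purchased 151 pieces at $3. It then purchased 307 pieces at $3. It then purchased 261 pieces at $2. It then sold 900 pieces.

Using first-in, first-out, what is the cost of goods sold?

Sale 1 (900) [FIFO — oldest first]: 169 @ $11 + 265 @ $9 + 305 @ $7 + 161 @ $8 = $7,667
Ending inventory: 212 @ $8 + 151 @ $3 + 307 @ $3 + 261 @ $2 = $3,592
Check: goods available $11,259 = COGS $7,667 + ending $3,592

COGS = $7,667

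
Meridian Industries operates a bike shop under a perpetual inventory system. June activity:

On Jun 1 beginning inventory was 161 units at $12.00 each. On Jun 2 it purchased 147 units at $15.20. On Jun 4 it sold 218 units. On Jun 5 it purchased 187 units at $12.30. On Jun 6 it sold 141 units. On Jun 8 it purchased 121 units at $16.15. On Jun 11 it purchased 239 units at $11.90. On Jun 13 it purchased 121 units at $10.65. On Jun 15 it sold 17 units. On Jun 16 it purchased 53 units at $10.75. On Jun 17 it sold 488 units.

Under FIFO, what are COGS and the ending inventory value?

Jun 4, 218 sold [FIFO — oldest first]: 161 @ $12.00 + 57 @ $15.20 = $2,798.40
Jun 6, 141 sold [FIFO — oldest first]: 90 @ $15.20 + 51 @ $12.30 = $1,995.30
Jun 15, 17 sold [FIFO — oldest first]: 17 @ $12.30 = $209.10
Jun 17, 488 sold [FIFO — oldest first]: 119 @ $12.30 + 121 @ $16.15 + 239 @ $11.90 + 9 @ $10.65 = $6,357.80
Total COGS = $2,798.40 + $1,995.30 + $209.10 + $6,357.80 = $11,360.60
Ending inventory: 112 @ $10.65 + 53 @ $10.75 = $1,762.55

COGS = $11,360.60; ending inventory = $1,762.55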